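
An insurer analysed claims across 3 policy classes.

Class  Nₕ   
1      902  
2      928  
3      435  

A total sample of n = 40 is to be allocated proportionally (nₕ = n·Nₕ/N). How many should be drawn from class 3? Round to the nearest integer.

8

N = 902 + 928 + 435 = 2265.
n_3 = 40·435/2265 = 7.682... → 8.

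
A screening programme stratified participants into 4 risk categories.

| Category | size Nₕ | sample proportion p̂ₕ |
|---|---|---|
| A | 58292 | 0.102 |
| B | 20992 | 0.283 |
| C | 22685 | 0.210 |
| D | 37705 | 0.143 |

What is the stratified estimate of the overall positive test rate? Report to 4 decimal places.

Wₕ = Nₕ/N with N = 139674: 0.4173, 0.1503, 0.1624, 0.2700.
p̂_st = 0.4173·0.102 + 0.1503·0.283 + 0.1624·0.210 + 0.2700·0.143 ≈ 0.157812... → 0.1578.

0.1578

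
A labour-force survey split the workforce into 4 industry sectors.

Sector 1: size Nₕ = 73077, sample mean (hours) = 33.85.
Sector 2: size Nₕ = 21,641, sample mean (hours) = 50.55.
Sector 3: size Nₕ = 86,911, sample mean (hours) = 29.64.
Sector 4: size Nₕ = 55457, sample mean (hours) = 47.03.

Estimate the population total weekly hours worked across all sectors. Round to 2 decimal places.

8751793.75

Population total = Σ Nₕ·x̄ₕ (each stratum's size times its mean).
73077·33.85 + 21641·50.55 + 86911·29.64 + 55457·47.03 = 2473656.45 + 1093952.55 + 2576042.04 + 2608142.71 = 8751793.75.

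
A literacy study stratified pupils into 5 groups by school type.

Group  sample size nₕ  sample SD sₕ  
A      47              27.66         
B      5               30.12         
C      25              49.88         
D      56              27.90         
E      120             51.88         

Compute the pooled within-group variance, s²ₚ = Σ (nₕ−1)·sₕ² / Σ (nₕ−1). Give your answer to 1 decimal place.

1861.5

A: (47−1)·27.66² = 46·765.0756 = 35193.4776
B: (5−1)·30.12² = 4·907.2144 = 3628.8576
C: (25−1)·49.88² = 24·2488.0144 = 59712.3456
D: (56−1)·27.90² = 55·778.41 = 42812.55
E: (120−1)·51.88² = 119·2691.5344 = 320292.5936
Numerator = 461639.8244; denominator = Σ(nₕ−1) = 248.
s²ₚ = 461639.8244/248 = 1861.451... → 1861.5.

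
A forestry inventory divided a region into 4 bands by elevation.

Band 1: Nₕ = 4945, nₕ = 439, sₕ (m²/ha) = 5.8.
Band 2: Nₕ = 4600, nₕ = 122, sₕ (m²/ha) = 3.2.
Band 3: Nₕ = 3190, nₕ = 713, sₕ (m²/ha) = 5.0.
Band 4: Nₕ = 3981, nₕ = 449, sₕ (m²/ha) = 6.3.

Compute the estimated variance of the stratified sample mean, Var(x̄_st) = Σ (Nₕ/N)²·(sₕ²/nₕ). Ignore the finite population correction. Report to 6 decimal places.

0.019353

N = 16716; Wₕ = Nₕ/N.
band 1: (4945/16716)²·5.8²/439 = 0.006705935
band 2: (4600/16716)²·3.2²/122 = 0.006356105
band 3: (3190/16716)²·5.0²/713 = 0.001276930
band 4: (3981/16716)²·6.3²/449 = 0.005013654
Sum = 0.019352624 → 0.019353.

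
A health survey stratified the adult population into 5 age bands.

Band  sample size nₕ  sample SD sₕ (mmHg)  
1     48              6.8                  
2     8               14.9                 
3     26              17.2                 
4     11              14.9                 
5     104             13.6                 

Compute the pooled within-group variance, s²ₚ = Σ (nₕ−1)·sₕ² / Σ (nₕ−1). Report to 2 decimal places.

1: (48−1)·6.8² = 47·46.24 = 2173.28
2: (8−1)·14.9² = 7·222.01 = 1554.07
3: (26−1)·17.2² = 25·295.84 = 7396
4: (11−1)·14.9² = 10·222.01 = 2220.1
5: (104−1)·13.6² = 103·184.96 = 19050.88
Numerator = 32394.33; denominator = Σ(nₕ−1) = 192.
s²ₚ = 32394.33/192 = 168.7205... → 168.72.

168.72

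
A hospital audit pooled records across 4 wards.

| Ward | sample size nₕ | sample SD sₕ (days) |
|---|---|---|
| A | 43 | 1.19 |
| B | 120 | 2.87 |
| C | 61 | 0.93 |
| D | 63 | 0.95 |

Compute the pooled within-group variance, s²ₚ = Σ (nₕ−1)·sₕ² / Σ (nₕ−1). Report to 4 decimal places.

A: (43−1)·1.19² = 42·1.4161 = 59.4762
B: (120−1)·2.87² = 119·8.2369 = 980.1911
C: (61−1)·0.93² = 60·0.8649 = 51.894
D: (63−1)·0.95² = 62·0.9025 = 55.955
Numerator = 1147.5163; denominator = Σ(nₕ−1) = 283.
s²ₚ = 1147.5163/283 = 4.054828... → 4.0548.

4.0548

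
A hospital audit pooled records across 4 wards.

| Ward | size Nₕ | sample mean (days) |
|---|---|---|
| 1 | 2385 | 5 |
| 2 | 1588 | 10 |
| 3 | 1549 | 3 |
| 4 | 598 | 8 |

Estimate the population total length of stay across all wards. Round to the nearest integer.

37236

1: 2385·5 = 11925
2: 1588·10 = 15880
3: 1549·3 = 4647
4: 598·8 = 4784
τ̂ = Σ Nₕx̄ₕ = 37236.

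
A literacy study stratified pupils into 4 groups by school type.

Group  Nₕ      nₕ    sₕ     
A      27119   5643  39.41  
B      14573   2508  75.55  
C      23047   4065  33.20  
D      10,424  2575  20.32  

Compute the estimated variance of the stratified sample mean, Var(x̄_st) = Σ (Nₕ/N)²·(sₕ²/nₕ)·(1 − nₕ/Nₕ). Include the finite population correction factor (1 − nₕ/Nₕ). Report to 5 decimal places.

0.12252

N = 75163; Wₕ = Nₕ/N.
group A: (27119/75163)²·39.41²/5643·(1 − 5643/27119) = 0.02837407
group B: (14573/75163)²·75.55²/2508·(1 − 2508/14573) = 0.07082873
group C: (23047/75163)²·33.20²/4065·(1 − 4065/23047) = 0.02099732
group D: (10424/75163)²·20.32²/2575·(1 − 2575/10424) = 0.00232226
Sum = 0.12252238 → 0.12252.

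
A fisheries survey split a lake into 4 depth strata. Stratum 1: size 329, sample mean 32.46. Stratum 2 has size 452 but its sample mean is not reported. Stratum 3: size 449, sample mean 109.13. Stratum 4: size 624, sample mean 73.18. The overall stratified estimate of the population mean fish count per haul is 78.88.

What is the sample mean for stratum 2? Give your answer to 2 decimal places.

N = 329 + 452 + 449 + 624 = 1854.
Overall total = μ·N = 78.88·1854 = 146243.52.
Subtract the known strata: 329·32.46 + 449·109.13 + 624·73.18 = 105343.03.
Remaining total for stratum 2: 146243.52 − 105343.03 = 40900.49.
Divide by its size: 40900.49 / 452 = 90.4878... → 90.49.

90.49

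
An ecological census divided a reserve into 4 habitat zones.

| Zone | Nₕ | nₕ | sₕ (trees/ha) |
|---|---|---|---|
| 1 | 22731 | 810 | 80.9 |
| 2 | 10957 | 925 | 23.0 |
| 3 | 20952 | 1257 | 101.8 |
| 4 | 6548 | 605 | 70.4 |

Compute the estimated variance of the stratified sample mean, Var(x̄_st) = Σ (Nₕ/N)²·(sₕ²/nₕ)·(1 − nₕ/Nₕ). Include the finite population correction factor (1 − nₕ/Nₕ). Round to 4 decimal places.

2.0860

N = 61188; Wₕ = Nₕ/N.
zone 1: (22731/61188)²·80.9²/810·(1 − 810/22731) = 1.0753712
zone 2: (10957/61188)²·23.0²/925·(1 − 925/10957) = 0.0167904
zone 3: (20952/61188)²·101.8²/1257·(1 − 1257/20952) = 0.9086764
zone 4: (6548/61188)²·70.4²/605·(1 − 605/6548) = 0.0851475
Sum = 2.0859855 → 2.0860.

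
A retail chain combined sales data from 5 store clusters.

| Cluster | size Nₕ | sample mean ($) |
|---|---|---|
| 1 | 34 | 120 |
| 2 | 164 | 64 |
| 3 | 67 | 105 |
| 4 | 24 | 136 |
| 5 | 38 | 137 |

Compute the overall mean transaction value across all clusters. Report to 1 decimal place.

92.0

N = 34 + 164 + 67 + 24 + 38 = 327.
Weight each subgroup mean by Nₕ/N and sum.
Σ Nₕx̄ₕ = 34·120 + 164·64 + 67·105 + 24·136 + 38·137 = 4080 + 10496 + 7035 + 3264 + 5206 = 30081.
Divide by N: 30081 / 327 = 91.991... → 92.0.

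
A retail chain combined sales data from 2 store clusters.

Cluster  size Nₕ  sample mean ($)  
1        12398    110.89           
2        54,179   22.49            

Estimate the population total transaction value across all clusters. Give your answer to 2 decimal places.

2593299.93

Population total = Σ Nₕ·x̄ₕ (each stratum's size times its mean).
12398·110.89 + 54179·22.49 = 1374814.22 + 1218485.71 = 2593299.93.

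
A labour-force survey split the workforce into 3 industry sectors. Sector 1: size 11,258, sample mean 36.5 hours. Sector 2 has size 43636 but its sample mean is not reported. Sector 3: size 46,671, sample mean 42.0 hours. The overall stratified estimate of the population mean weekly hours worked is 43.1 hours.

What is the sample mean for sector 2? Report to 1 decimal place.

46.0

N = 11258 + 43636 + 46671 = 101565.
Overall total = μ·N = 43.1·101565 = 4377451.5.
Subtract the known strata: 11258·36.5 + 46671·42.0 = 2371099.
Remaining total for sector 2: 4377451.5 − 2371099 = 2006352.5.
Divide by its size: 2006352.5 / 43636 = 45.979... → 46.0.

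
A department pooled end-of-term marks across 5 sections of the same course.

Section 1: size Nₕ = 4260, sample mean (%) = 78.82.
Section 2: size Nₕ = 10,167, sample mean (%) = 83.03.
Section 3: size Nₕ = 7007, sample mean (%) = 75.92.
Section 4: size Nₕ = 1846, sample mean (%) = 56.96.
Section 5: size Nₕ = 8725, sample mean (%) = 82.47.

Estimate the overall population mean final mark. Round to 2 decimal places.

79.26

x̄_st = (Σ Nₕx̄ₕ) / (Σ Nₕ) = (4260·78.82 + 10167·83.03 + 7007·75.92 + 1846·56.96 + 8725·82.47) / 32005
= 2536609.56 / 32005 = 79.2567... → 79.26.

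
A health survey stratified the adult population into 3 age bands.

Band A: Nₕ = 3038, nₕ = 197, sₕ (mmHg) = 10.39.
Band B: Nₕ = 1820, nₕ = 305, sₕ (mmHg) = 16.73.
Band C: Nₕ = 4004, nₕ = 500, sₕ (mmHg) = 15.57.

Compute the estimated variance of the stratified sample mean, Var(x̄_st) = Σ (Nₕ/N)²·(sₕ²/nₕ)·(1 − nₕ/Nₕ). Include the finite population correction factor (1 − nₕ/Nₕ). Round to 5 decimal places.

0.17906

N = 8862; Wₕ = Nₕ/N.
band A: (3038/8862)²·10.39²/197·(1 − 197/3038) = 0.06022272
band B: (1820/8862)²·16.73²/305·(1 − 305/1820) = 0.03221904
band C: (4004/8862)²·15.57²/500·(1 − 500/4004) = 0.08661675
Sum = 0.17905851 → 0.17906.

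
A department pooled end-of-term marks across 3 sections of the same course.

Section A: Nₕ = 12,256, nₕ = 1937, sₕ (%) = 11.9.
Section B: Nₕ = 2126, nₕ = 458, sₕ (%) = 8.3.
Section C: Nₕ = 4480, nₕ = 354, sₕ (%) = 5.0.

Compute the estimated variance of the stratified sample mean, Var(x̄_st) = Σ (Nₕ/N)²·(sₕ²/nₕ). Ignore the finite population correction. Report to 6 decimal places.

N = 18862; Wₕ = Nₕ/N.
section A: (12256/18862)²·11.9²/1937 = 0.030866425
section B: (2126/18862)²·8.3²/458 = 0.001910917
section C: (4480/18862)²·5.0²/354 = 0.003983981
Sum = 0.036761323 → 0.036761.

0.036761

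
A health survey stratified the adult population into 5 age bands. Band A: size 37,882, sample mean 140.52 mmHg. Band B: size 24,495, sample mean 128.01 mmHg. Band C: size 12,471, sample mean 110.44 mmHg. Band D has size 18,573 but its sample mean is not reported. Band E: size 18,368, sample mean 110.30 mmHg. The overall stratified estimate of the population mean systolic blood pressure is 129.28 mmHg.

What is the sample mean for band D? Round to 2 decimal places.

139.45

N = 37882 + 24495 + 12471 + 18573 + 18368 = 111789.
Overall total = μ·N = 129.28·111789 = 14452081.92.
Subtract the known strata: 37882·140.52 + 24495·128.01 + 12471·110.44 + 18368·110.30 = 11862071.23.
Remaining total for band D: 14452081.92 − 11862071.23 = 2590010.69.
Divide by its size: 2590010.69 / 18573 = 139.4503... → 139.45.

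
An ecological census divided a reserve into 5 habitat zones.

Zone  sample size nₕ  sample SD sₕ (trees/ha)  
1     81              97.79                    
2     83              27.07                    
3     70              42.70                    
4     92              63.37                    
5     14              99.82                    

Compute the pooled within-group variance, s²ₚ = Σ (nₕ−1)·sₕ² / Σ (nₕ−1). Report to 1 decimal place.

Degrees of freedom: 80 + 82 + 69 + 91 + 13 = 335.
Σ(nₕ−1)sₕ² = 80·9562.8841 + 82·732.7849 + 69·1823.29 + 91·4015.7569 + 13·9964.0324 = 1445892.3989.
s²ₚ = 1445892.3989 / 335 = 4316.097... → 4316.1.

4316.1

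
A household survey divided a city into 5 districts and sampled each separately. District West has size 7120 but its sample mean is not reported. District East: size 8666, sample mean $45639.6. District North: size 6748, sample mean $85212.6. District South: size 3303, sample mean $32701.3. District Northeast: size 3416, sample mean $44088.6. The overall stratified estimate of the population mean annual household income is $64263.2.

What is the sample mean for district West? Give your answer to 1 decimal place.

91396.8

Σ Nₕx̄ₕ = N·μ, so 7120·x̄_West = 29253·64263.2 − (8666·45639.6 + 6748·85212.6 + 3303·32701.3 + 3416·44088.6).
= 1879891389.6 − 1229146449.9 = 650744939.7.
x̄_West = 650744939.7 / 7120 = 91396.761... → 91396.8.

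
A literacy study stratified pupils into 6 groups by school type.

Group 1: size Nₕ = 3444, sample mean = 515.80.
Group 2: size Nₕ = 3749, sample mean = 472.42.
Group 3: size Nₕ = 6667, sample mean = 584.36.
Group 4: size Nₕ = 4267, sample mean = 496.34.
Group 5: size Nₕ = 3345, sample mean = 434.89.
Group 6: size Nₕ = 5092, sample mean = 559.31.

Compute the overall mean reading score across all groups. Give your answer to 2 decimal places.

521.91

N = 3444 + 3749 + 6667 + 4267 + 3345 + 5092 = 26564.
The stratified mean weights each stratum mean by its population share Nₕ/N.
Σ Nₕx̄ₕ = 3444·515.80 + 3749·472.42 + 6667·584.36 + 4267·496.34 + 3345·434.89 + 5092·559.31 = 1776415.2 + 1771102.58 + 3895928.12 + 2117882.78 + 1454707.05 + 2848006.52 = 13864042.25.
Divide by N: 13864042.25 / 26564 = 521.9109... → 521.91.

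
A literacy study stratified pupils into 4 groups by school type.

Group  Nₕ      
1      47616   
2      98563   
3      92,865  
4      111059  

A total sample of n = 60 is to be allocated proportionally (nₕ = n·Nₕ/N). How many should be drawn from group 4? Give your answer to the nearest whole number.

19

Share of group 4 = 111059/350103 = 0.31722.
Allocate 60 × 0.31722 = 19.033... → 19.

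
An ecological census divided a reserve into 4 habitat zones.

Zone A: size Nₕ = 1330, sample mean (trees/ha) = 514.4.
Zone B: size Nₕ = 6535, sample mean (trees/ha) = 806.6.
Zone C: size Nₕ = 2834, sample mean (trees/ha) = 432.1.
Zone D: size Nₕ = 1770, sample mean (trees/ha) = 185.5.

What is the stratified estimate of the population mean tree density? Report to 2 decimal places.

602.15

N = 1330 + 6535 + 2834 + 1770 = 12469.
Overall mean = Σ (Nₕ/N)·x̄ₕ — weight by population share, not a simple average.
Σ Nₕx̄ₕ = 1330·514.4 + 6535·806.6 + 2834·432.1 + 1770·185.5 = 684152 + 5271131 + 1224571.4 + 328335 = 7508189.4.
Divide by N: 7508189.4 / 12469 = 602.1485... → 602.15.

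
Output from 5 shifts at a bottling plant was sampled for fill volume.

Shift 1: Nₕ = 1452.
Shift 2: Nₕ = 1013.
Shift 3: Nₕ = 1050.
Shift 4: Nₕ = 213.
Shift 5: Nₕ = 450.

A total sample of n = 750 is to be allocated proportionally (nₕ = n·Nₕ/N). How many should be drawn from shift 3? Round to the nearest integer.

N = 1452 + 1013 + 1050 + 213 + 450 = 4178.
n_3 = 750·1050/4178 = 188.487... → 188.

188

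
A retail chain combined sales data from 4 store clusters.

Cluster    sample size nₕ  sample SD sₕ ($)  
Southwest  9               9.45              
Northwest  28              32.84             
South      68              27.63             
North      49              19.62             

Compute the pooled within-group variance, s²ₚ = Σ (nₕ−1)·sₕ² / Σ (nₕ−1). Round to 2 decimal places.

Southwest: (9−1)·9.45² = 8·89.3025 = 714.42
Northwest: (28−1)·32.84² = 27·1078.4656 = 29118.5712
South: (68−1)·27.63² = 67·763.4169 = 51148.9323
North: (49−1)·19.62² = 48·384.9444 = 18477.3312
Numerator = 99459.2547; denominator = Σ(nₕ−1) = 150.
s²ₚ = 99459.2547/150 = 663.0617... → 663.06.

663.06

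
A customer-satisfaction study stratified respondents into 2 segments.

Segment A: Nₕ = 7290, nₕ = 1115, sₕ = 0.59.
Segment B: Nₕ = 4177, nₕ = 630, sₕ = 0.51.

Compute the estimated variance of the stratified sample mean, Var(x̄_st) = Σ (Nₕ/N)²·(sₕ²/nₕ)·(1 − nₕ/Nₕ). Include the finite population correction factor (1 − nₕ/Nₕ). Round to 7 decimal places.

N = 11467. Term for each stratum: Wₕ²sₕ²/nₕ·(1−nₕ/Nₕ).
Var(x̄_st) = 0.0001068794 + 0.0000465185 = 0.0001533979 → 0.0001534.

0.0001534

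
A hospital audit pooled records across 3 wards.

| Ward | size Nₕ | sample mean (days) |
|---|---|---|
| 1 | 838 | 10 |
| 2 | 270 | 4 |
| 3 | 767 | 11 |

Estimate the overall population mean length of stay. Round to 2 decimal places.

9.55

N = 838 + 270 + 767 = 1875.
Weight each subgroup mean by Nₕ/N and sum.
Σ Nₕx̄ₕ = 838·10 + 270·4 + 767·11 = 8380 + 1080 + 8437 = 17897.
Divide by N: 17897 / 1875 = 9.5451... → 9.55.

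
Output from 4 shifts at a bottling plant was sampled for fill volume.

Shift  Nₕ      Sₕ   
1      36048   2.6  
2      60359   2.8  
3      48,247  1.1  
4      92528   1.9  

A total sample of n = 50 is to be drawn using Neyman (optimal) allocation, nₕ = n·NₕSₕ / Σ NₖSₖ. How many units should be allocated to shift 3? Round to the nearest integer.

Σ NₕSₕ = 36048·2.6 + 60359·2.8 + 48247·1.1 + 92528·1.9 = 491604.9.
Share for 3: 53071.7/491604.9 = 0.10796.
n_3 = 50 × 0.10796 = 5.398... → 5.

5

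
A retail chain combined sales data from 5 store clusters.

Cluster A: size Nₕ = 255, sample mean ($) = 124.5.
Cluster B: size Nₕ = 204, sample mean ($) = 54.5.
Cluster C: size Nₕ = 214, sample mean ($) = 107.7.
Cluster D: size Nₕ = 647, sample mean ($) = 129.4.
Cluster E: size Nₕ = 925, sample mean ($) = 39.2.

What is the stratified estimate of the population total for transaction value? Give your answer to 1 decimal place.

Population total = Σ Nₕ·x̄ₕ (each stratum's size times its mean).
255·124.5 + 204·54.5 + 214·107.7 + 647·129.4 + 925·39.2 = 31747.5 + 11118 + 23047.8 + 83721.8 + 36260 = 185895.1.

185895.1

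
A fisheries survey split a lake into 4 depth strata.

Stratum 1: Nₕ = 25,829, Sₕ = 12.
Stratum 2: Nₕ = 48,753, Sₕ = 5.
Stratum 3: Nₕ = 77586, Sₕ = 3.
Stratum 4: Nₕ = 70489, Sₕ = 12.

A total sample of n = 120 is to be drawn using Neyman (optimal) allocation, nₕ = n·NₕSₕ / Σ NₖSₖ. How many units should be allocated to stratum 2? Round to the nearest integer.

Σ NₕSₕ = 25829·12 + 48753·5 + 77586·3 + 70489·12 = 1632339.
Share for 2: 243765/1632339 = 0.14933.
n_2 = 120 × 0.14933 = 17.920... → 18.

18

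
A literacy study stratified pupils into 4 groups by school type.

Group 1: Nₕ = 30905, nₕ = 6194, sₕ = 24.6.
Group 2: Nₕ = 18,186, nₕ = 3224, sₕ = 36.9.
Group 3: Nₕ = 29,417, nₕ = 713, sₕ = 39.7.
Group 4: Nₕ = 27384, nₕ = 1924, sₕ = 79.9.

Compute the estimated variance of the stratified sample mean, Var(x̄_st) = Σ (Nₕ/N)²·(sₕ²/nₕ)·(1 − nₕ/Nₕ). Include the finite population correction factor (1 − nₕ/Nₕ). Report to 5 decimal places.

0.38967

N = 105892; Wₕ = Nₕ/N.
group 1: (30905/105892)²·24.6²/6194·(1 − 6194/30905) = 0.00665414
group 2: (18186/105892)²·36.9²/3224·(1 − 3224/18186) = 0.01024845
group 3: (29417/105892)²·39.7²/713·(1 − 713/29417) = 0.16645850
group 4: (27384/105892)²·79.9²/1924·(1 − 1924/27384) = 0.20630867
Sum = 0.38966976 → 0.38967.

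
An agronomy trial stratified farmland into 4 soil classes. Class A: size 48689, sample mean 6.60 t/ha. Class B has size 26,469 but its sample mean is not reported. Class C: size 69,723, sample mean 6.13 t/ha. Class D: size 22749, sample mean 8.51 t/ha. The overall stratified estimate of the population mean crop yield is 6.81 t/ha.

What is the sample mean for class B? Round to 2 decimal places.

N = 48689 + 26469 + 69723 + 22749 = 167630.
Overall total = μ·N = 6.81·167630 = 1141560.3.
Subtract the known strata: 48689·6.60 + 69723·6.13 + 22749·8.51 = 942343.38.
Remaining total for class B: 1141560.3 − 942343.38 = 199216.92.
Divide by its size: 199216.92 / 26469 = 7.5264... → 7.53.

7.53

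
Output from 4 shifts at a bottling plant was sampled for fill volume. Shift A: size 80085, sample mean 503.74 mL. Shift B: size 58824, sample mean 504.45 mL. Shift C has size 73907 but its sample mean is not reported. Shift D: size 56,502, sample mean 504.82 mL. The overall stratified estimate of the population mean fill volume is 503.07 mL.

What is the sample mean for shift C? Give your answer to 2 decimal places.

499.91

Σ Nₕx̄ₕ = N·μ, so 73907·x̄_C = 269318·503.07 − (80085·503.74 + 58824·504.45 + 56502·504.82).
= 135485806.26 − 98539124.34 = 36946681.92.
x̄_C = 36946681.92 / 73907 = 499.9077... → 499.91.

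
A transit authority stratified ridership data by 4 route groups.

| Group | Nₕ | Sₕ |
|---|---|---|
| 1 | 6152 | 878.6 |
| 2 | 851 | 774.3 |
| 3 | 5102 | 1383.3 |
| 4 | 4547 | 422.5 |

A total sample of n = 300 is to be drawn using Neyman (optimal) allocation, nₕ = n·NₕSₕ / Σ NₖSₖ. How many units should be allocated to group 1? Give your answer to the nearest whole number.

108

Σ NₕSₕ = 6152·878.6 + 851·774.3 + 5102·1383.3 + 4547·422.5 = 15042780.6.
Share for 1: 5405147.2/15042780.6 = 0.35932.
n_1 = 300 × 0.35932 = 107.796... → 108.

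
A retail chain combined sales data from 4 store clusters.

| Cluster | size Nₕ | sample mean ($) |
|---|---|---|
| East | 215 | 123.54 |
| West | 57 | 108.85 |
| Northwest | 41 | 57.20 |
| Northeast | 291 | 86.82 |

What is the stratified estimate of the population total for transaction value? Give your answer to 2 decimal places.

60375.37

Population total = Σ Nₕ·x̄ₕ (each stratum's size times its mean).
215·123.54 + 57·108.85 + 41·57.20 + 291·86.82 = 26561.1 + 6204.45 + 2345.2 + 25264.62 = 60375.37.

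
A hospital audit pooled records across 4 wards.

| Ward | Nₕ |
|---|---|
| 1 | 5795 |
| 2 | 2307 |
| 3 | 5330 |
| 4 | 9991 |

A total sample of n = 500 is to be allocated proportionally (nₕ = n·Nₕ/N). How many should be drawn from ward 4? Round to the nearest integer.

213

N = 5795 + 2307 + 5330 + 9991 = 23423.
n_4 = 500·9991/23423 = 213.273... → 213.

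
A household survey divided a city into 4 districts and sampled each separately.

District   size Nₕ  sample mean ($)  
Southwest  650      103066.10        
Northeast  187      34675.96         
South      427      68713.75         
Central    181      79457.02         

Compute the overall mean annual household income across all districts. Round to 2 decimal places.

81107.17

N = 650 + 187 + 427 + 181 = 1445.
Weight each subgroup mean by Nₕ/N and sum.
Σ Nₕx̄ₕ = 650·103066.10 + 187·34675.96 + 427·68713.75 + 181·79457.02 = 66992965 + 6484404.52 + 29340771.25 + 14381720.62 = 117199861.39.
Divide by N: 117199861.39 / 1445 = 81107.1705... → 81107.17.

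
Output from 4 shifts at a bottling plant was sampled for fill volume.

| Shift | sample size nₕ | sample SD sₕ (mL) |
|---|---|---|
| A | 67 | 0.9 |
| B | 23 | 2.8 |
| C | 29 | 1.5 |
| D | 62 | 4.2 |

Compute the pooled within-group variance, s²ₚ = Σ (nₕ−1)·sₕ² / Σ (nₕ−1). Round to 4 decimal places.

7.7118

A: (67−1)·0.9² = 66·0.81 = 53.46
B: (23−1)·2.8² = 22·7.84 = 172.48
C: (29−1)·1.5² = 28·2.25 = 63
D: (62−1)·4.2² = 61·17.64 = 1076.04
Numerator = 1364.98; denominator = Σ(nₕ−1) = 177.
s²ₚ = 1364.98/177 = 7.711751... → 7.7118.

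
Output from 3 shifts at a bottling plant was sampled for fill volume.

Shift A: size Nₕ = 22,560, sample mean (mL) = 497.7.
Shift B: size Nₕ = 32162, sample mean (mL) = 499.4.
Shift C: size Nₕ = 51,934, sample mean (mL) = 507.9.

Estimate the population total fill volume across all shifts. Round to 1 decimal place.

A: 22560·497.7 = 11228112
B: 32162·499.4 = 16061702.8
C: 51934·507.9 = 26377278.6
τ̂ = Σ Nₕx̄ₕ = 53667093.4.

53667093.4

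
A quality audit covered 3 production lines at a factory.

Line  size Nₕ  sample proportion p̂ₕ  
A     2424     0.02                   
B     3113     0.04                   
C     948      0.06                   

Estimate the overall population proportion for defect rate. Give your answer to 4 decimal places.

N = 2424 + 3113 + 948 = 6485.
Overall proportion = Σ (Nₕ/N)·p̂ₕ.
Σ Nₕp̂ₕ = 48.48 + 124.52 + 56.88 = 229.88.
229.88 / 6485 = 0.035448... → 0.0354.

0.0354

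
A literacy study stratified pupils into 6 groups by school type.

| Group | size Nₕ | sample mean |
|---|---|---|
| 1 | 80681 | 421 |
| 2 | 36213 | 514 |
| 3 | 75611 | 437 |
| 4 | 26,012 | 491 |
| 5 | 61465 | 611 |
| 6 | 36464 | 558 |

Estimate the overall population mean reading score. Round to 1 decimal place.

493.9

N = 80681 + 36213 + 75611 + 26012 + 61465 + 36464 = 316446.
Weight each subgroup mean by Nₕ/N and sum.
Σ Nₕx̄ₕ = 80681·421 + 36213·514 + 75611·437 + 26012·491 + 61465·611 + 36464·558 = 33966701 + 18613482 + 33042007 + 12771892 + 37555115 + 20346912 = 156296109.
Divide by N: 156296109 / 316446 = 493.911... → 493.9.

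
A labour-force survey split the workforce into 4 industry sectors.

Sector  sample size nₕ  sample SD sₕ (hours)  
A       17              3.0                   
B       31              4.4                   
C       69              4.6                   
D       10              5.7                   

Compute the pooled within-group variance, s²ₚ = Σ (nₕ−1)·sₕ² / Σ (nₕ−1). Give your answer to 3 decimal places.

A: (17−1)·3.0² = 16·9 = 144
B: (31−1)·4.4² = 30·19.36 = 580.8
C: (69−1)·4.6² = 68·21.16 = 1438.88
D: (10−1)·5.7² = 9·32.49 = 292.41
Numerator = 2456.09; denominator = Σ(nₕ−1) = 123.
s²ₚ = 2456.09/123 = 19.96821... → 19.968.

19.968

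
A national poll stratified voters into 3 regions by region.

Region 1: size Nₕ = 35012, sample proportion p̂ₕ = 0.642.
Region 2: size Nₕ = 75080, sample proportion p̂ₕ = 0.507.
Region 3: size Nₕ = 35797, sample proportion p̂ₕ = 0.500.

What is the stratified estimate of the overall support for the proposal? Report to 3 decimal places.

Wₕ = Nₕ/N with N = 145889: 0.2400, 0.5146, 0.2454.
p̂_st = 0.2400·0.642 + 0.5146·0.507 + 0.2454·0.500 ≈ 0.53768... → 0.538.

0.538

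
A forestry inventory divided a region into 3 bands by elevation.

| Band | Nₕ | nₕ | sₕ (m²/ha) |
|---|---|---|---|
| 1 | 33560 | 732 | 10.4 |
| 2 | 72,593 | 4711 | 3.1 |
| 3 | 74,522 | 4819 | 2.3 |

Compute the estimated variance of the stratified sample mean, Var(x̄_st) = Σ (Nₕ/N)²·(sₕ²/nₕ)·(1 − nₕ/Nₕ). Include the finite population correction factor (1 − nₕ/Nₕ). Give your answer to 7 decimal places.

N = 180675; Wₕ = Nₕ/N.
band 1: (33560/180675)²·10.4²/732·(1 − 732/33560) = 0.0049868447
band 2: (72593/180675)²·3.1²/4711·(1 − 4711/72593) = 0.0003079382
band 3: (74522/180675)²·2.3²/4819·(1 − 4819/74522) = 0.0001746782
Sum = 0.0054694611 → 0.0054695.

0.0054695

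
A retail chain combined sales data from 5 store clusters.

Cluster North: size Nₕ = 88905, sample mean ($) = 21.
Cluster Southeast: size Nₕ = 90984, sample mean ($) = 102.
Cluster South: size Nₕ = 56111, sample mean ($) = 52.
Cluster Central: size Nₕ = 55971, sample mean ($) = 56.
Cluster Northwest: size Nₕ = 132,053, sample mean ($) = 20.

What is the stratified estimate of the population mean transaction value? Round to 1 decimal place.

N = 424024; weights Wₕ = Nₕ/N = (0.2097, 0.2146, 0.1323, 0.1320, 0.3114).
x̄_st = Σ Wₕ·x̄ₕ = 0.2097·21 + 0.2146·102 + 0.1323·52 + 0.1320·56 + 0.3114·20 ≈ 46.791...
→ 46.8.

46.8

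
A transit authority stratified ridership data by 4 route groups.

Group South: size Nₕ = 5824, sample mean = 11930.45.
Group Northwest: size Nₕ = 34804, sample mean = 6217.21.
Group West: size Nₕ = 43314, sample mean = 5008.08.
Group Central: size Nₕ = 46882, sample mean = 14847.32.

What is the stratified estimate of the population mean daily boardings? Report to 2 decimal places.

9163.91

N = 5824 + 34804 + 43314 + 46882 = 130824.
Overall mean = Σ (Nₕ/N)·x̄ₕ — weight by population share, not a simple average.
Σ Nₕx̄ₕ = 5824·11930.45 + 34804·6217.21 + 43314·5008.08 + 46882·14847.32 = 69482940.8 + 216383776.84 + 216919977.12 + 696072056.24 = 1198858751.
Divide by N: 1198858751 / 130824 = 9163.9053... → 9163.91.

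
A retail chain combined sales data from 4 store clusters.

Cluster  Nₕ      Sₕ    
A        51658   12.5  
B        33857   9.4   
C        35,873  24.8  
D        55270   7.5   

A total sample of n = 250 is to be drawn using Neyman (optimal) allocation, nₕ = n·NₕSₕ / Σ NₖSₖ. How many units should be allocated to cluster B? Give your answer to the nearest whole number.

A: NₕSₕ = 51658·12.5 = 645725
B: NₕSₕ = 33857·9.4 = 318255.8
C: NₕSₕ = 35873·24.8 = 889650.4
D: NₕSₕ = 55270·7.5 = 414525
Σ NₕSₕ = 2268156.2.
n_B = 250·318255.8/2268156.2 = 35.079... → 35.

35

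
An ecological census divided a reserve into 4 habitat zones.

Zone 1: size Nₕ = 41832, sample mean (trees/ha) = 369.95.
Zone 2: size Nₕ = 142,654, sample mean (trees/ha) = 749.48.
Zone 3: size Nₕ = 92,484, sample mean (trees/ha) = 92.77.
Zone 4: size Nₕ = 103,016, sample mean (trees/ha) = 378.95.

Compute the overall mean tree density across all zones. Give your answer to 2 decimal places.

N = 41832 + 142654 + 92484 + 103016 = 379986.
The stratified mean weights each stratum mean by its population share Nₕ/N.
Σ Nₕx̄ₕ = 41832·369.95 + 142654·749.48 + 92484·92.77 + 103016·378.95 = 15475748.4 + 106916319.92 + 8579740.68 + 39037913.2 = 170009722.2.
Divide by N: 170009722.2 / 379986 = 447.4105... → 447.41.

447.41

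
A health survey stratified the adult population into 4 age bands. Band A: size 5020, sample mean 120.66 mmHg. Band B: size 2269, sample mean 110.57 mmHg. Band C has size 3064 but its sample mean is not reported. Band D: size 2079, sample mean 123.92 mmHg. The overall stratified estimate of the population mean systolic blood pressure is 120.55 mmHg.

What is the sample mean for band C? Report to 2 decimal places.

Σ Nₕx̄ₕ = N·μ, so 3064·x̄_C = 12432·120.55 − (5020·120.66 + 2269·110.57 + 2079·123.92).
= 1498677.6 − 1114226.21 = 384451.39.
x̄_C = 384451.39 / 3064 = 125.4737... → 125.47.

125.47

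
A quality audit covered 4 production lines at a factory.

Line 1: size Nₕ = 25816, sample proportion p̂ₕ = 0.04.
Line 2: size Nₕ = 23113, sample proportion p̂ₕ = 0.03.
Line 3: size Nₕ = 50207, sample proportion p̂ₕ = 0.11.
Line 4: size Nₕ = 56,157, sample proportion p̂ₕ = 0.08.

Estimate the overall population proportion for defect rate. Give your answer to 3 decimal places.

N = 25816 + 23113 + 50207 + 56157 = 155293.
Overall proportion = Σ (Nₕ/N)·p̂ₕ.
Σ Nₕp̂ₕ = 1032.64 + 693.39 + 5522.77 + 4492.56 = 11741.36.
11741.36 / 155293 = 0.07561... → 0.076.

0.076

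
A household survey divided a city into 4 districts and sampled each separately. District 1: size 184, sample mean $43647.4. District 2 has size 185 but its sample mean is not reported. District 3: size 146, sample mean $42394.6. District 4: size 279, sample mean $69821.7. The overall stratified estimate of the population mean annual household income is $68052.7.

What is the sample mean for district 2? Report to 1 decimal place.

109907.3

N = 184 + 185 + 146 + 279 = 794.
Overall total = μ·N = 68052.7·794 = 54033843.8.
Subtract the known strata: 184·43647.4 + 146·42394.6 + 279·69821.7 = 33700987.5.
Remaining total for district 2: 54033843.8 − 33700987.5 = 20332856.3.
Divide by its size: 20332856.3 / 185 = 109907.331... → 109907.3.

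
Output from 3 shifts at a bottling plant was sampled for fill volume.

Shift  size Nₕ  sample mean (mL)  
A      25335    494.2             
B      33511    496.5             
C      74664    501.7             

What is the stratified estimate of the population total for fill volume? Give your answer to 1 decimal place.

A: 25335·494.2 = 12520557
B: 33511·496.5 = 16638211.5
C: 74664·501.7 = 37458928.8
τ̂ = Σ Nₕx̄ₕ = 66617697.3.

66617697.3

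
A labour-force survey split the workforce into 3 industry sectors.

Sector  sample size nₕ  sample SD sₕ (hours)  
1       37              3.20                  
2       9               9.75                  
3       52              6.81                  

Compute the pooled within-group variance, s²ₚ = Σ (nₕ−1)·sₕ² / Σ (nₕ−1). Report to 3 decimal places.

36.782

Degrees of freedom: 36 + 8 + 51 = 95.
Σ(nₕ−1)sₕ² = 36·10.24 + 8·95.0625 + 51·46.3761 = 3494.3211.
s²ₚ = 3494.3211 / 95 = 36.78233... → 36.782.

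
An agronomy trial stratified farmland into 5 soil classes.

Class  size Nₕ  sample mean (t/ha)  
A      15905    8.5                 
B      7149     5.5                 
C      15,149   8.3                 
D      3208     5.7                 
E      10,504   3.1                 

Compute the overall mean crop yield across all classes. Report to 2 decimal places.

6.76

x̄_st = (Σ Nₕx̄ₕ) / (Σ Nₕ) = (15905·8.5 + 7149·5.5 + 15149·8.3 + 3208·5.7 + 10504·3.1) / 51915
= 351096.7 / 51915 = 6.7629... → 6.76.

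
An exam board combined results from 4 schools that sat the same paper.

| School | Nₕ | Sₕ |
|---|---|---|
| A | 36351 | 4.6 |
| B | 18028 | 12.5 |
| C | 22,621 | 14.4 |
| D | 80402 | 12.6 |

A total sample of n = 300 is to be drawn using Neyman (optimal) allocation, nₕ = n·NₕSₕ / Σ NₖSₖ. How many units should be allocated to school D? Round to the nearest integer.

A: NₕSₕ = 36351·4.6 = 167214.6
B: NₕSₕ = 18028·12.5 = 225350
C: NₕSₕ = 22621·14.4 = 325742.4
D: NₕSₕ = 80402·12.6 = 1013065.2
Σ NₕSₕ = 1731372.2.
n_D = 300·1013065.2/1731372.2 = 175.537... → 176.

176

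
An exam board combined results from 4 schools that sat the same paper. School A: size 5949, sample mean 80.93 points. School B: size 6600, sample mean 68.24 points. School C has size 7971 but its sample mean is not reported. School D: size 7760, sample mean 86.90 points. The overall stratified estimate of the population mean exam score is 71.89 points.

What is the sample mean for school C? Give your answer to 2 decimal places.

53.55

N = 5949 + 6600 + 7971 + 7760 = 28280.
Overall total = μ·N = 71.89·28280 = 2033049.2.
Subtract the known strata: 5949·80.93 + 6600·68.24 + 7760·86.90 = 1606180.57.
Remaining total for school C: 2033049.2 − 1606180.57 = 426868.63.
Divide by its size: 426868.63 / 7971 = 53.5527... → 53.55.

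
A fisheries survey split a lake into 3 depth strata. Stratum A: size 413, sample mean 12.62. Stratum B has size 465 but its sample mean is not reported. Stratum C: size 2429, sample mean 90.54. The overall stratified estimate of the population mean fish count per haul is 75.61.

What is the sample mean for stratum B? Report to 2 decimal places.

N = 413 + 465 + 2429 = 3307.
Overall total = μ·N = 75.61·3307 = 250042.27.
Subtract the known strata: 413·12.62 + 2429·90.54 = 225133.72.
Remaining total for stratum B: 250042.27 − 225133.72 = 24908.55.
Divide by its size: 24908.55 / 465 = 53.5668... → 53.57.

53.57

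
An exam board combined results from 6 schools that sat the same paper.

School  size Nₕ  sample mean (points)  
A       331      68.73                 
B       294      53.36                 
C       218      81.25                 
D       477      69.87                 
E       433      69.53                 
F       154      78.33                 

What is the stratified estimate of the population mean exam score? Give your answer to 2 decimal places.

69.03

N = 331 + 294 + 218 + 477 + 433 + 154 = 1907.
The stratified mean weights each stratum mean by its population share Nₕ/N.
Σ Nₕx̄ₕ = 331·68.73 + 294·53.36 + 218·81.25 + 477·69.87 + 433·69.53 + 154·78.33 = 22749.63 + 15687.84 + 17712.5 + 33327.99 + 30106.49 + 12062.82 = 131647.27.
Divide by N: 131647.27 / 1907 = 69.0337... → 69.03.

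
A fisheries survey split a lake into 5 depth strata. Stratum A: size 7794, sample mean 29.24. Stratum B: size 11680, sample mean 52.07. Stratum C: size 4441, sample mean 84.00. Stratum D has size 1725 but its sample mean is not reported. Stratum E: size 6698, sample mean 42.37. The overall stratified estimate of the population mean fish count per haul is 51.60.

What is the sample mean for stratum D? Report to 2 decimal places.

101.87

Σ Nₕx̄ₕ = N·μ, so 1725·x̄_D = 32338·51.60 − (7794·29.24 + 11680·52.07 + 4441·84.00 + 6698·42.37).
= 1668640.8 − 1492912.42 = 175728.38.
x̄_D = 175728.38 / 1725 = 101.8715... → 101.87.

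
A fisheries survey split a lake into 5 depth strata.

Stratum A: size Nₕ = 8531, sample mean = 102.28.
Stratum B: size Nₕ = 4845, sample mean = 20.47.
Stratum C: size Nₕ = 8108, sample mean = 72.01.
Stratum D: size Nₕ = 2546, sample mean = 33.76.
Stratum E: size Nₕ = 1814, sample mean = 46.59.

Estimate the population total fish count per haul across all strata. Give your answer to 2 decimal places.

1726052.13

A: 8531·102.28 = 872550.68
B: 4845·20.47 = 99177.15
C: 8108·72.01 = 583857.08
D: 2546·33.76 = 85952.96
E: 1814·46.59 = 84514.26
τ̂ = Σ Nₕx̄ₕ = 1726052.13.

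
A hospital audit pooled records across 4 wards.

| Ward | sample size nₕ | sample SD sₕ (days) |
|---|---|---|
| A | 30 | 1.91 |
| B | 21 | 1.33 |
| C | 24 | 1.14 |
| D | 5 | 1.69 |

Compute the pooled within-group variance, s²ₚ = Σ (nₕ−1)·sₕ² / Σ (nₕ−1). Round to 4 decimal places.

A: (30−1)·1.91² = 29·3.6481 = 105.7949
B: (21−1)·1.33² = 20·1.7689 = 35.378
C: (24−1)·1.14² = 23·1.2996 = 29.8908
D: (5−1)·1.69² = 4·2.8561 = 11.4244
Numerator = 182.4881; denominator = Σ(nₕ−1) = 76.
s²ₚ = 182.4881/76 = 2.401159... → 2.4012.

2.4012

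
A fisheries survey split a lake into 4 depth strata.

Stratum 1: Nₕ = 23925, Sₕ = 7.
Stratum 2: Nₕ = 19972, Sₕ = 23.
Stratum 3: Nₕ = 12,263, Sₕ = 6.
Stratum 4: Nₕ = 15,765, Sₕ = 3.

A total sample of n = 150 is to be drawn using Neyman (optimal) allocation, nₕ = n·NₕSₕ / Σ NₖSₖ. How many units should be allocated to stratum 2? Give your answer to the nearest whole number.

Σ NₕSₕ = 23925·7 + 19972·23 + 12263·6 + 15765·3 = 747704.
Share for 2: 459356/747704 = 0.61436.
n_2 = 150 × 0.61436 = 92.153... → 92.

92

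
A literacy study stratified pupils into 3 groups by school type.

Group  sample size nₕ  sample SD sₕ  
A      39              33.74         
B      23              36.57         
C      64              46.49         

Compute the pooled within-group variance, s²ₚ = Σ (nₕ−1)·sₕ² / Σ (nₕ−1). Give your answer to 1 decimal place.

Degrees of freedom: 38 + 22 + 63 = 123.
Σ(nₕ−1)sₕ² = 38·1138.3876 + 22·1337.3649 + 63·2161.3201 = 208843.9229.
s²ₚ = 208843.9229 / 123 = 1697.918... → 1697.9.

1697.9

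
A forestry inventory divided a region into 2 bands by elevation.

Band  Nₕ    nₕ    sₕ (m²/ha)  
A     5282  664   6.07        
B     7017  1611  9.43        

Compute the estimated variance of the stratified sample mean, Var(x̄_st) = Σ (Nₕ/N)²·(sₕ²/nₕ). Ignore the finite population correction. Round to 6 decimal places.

N = 12299; Wₕ = Nₕ/N.
band A: (5282/12299)²·6.07²/664 = 0.010234497
band B: (7017/12299)²·9.43²/1611 = 0.017967647
Sum = 0.028202143 → 0.028202.

0.028202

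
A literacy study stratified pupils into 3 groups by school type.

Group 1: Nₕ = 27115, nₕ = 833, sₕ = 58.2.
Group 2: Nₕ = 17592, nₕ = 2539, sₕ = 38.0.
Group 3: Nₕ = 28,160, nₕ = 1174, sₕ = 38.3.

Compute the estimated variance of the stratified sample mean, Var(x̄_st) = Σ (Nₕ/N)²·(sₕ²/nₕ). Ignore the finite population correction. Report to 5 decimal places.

N = 72867; Wₕ = Nₕ/N.
group 1: (27115/72867)²·58.2²/833 = 0.56306484
group 2: (17592/72867)²·38.0²/2539 = 0.03314921
group 3: (28160/72867)²·38.3²/1174 = 0.18660917
Sum = 0.78282321 → 0.78282.

0.78282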